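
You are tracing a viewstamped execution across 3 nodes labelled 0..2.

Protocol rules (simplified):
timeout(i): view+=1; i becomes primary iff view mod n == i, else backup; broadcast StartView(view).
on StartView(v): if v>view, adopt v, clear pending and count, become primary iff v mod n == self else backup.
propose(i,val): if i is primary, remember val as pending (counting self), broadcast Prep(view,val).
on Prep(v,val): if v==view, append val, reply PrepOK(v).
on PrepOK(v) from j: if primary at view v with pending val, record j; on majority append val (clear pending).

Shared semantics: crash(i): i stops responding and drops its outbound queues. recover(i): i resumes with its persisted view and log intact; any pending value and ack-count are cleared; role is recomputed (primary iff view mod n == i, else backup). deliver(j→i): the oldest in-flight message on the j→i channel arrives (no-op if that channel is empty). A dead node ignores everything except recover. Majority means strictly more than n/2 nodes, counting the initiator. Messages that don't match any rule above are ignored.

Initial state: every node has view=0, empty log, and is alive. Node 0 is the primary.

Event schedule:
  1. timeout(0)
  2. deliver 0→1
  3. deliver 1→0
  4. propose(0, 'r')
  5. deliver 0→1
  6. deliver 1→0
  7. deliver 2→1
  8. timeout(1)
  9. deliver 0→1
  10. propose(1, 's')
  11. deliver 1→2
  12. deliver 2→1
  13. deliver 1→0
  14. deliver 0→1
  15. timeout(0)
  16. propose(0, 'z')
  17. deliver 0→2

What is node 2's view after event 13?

2

e1 timeout(0): 0[back,v=1,-]
e2 deliver 0→1: 1[prim,v=1,-]
e3 deliver 1→0: ·
e4 propose(0,'r'): ·
e5 deliver 0→1: ·
e6 deliver 1→0: ·
e7 deliver 2→1: ·
e8 timeout(1): 1[back,v=2,-]
e9 deliver 0→1: ·
e10 propose(1,'s'): ·
e11 deliver 1→2: 2[prim,v=2,-]
e12 deliver 2→1: ·
e13 deliver 1→0: 0[back,v=2,-]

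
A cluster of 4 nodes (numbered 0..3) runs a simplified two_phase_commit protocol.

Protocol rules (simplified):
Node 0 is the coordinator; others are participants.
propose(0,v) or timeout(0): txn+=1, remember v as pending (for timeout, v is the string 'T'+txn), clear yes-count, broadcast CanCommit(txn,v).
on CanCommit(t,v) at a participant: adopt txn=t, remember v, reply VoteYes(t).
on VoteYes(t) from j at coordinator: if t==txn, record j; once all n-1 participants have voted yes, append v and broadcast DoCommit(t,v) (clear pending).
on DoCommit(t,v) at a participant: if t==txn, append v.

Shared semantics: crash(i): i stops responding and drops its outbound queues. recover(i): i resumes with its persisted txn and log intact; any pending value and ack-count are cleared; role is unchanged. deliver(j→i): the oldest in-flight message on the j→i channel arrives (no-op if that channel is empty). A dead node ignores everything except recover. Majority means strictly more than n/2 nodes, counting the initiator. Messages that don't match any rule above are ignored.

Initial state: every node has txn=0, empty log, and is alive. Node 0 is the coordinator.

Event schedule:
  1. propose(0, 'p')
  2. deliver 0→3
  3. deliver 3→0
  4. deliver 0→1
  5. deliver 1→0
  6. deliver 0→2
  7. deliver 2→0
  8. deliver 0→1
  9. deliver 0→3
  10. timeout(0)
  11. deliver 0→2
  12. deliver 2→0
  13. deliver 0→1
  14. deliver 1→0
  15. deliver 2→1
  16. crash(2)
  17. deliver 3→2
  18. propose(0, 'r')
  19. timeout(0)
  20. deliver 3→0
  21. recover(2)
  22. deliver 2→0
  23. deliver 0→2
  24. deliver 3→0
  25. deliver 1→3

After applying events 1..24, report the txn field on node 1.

2

step 1 propose(0,'p'): 0={coor,t=1,log=-}
step 2 deliver 0→3: 3={part,t=1,log=-}
step 3 deliver 3→0: —
step 4 deliver 0→1: 1={part,t=1,log=-}
step 5 deliver 1→0: —
step 6 deliver 0→2: 2={part,t=1,log=-}
step 7 deliver 2→0: 0={coor,t=1,log=p}
step 8 deliver 0→1: 1={part,t=1,log=p}
step 9 deliver 0→3: 3={part,t=1,log=p}
step 10 timeout(0): 0={coor,t=2,log=p}
step 11 deliver 0→2: 2={part,t=1,log=p}
step 12 deliver 2→0: —
step 13 deliver 0→1: 1={part,t=2,log=p}
step 14 deliver 1→0: —
step 15 deliver 2→1: —
step 16 crash(2): 2={✗part,t=1,log=p}
step 17 deliver 3→2: —
step 18 propose(0,'r'): 0={coor,t=3,log=p}
step 19 timeout(0): 0={coor,t=4,log=p}
step 20 deliver 3→0: —
step 21 recover(2): 2={part,t=1,log=p}
step 22 deliver 2→0: —
step 23 deliver 0→2: 2={part,t=2,log=p}
step 24 deliver 3→0: —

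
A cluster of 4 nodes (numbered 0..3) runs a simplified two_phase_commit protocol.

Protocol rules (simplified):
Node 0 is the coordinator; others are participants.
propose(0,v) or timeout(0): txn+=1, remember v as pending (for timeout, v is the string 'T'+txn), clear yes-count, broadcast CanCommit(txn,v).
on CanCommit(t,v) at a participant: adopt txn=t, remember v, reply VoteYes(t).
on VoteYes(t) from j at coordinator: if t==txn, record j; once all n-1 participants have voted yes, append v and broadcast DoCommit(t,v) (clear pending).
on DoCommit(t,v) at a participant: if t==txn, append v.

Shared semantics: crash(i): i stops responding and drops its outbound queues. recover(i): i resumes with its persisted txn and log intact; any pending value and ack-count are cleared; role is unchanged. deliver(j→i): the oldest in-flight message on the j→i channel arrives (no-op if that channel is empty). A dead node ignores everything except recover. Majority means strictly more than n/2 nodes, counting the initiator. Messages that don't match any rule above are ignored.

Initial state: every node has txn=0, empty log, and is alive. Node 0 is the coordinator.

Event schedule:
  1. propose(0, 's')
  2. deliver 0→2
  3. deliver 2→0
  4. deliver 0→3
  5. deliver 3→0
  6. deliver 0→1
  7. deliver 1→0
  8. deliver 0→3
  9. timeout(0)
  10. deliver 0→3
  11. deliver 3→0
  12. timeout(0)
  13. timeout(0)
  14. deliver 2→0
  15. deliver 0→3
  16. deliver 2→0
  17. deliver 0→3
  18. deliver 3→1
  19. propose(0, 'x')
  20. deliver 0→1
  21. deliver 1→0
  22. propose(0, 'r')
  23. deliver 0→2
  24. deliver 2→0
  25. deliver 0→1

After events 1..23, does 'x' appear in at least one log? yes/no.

no

e1 propose(0,'s'): 0[coor,t=1,-]
e2 deliver 0→2: 2[part,t=1,-]
e3 deliver 2→0: ·
e4 deliver 0→3: 3[part,t=1,-]
e5 deliver 3→0: ·
e6 deliver 0→1: 1[part,t=1,-]
e7 deliver 1→0: 0[coor,t=1,s]
e8 deliver 0→3: 3[part,t=1,s]
e9 timeout(0): 0[coor,t=2,s]
e10 deliver 0→3: 3[part,t=2,s]
e11 deliver 3→0: ·
e12 timeout(0): 0[coor,t=3,s]
e13 timeout(0): 0[coor,t=4,s]
e14 deliver 2→0: ·
e15 deliver 0→3: 3[part,t=3,s]
e16 deliver 2→0: ·
e17 deliver 0→3: 3[part,t=4,s]
e18 deliver 3→1: ·
e19 propose(0,'x'): 0[coor,t=5,s]
e20 deliver 0→1: 1[part,t=1,s]
e21 deliver 1→0: ·
e22 propose(0,'r'): 0[coor,t=6,s]
e23 deliver 0→2: 2[part,t=1,s]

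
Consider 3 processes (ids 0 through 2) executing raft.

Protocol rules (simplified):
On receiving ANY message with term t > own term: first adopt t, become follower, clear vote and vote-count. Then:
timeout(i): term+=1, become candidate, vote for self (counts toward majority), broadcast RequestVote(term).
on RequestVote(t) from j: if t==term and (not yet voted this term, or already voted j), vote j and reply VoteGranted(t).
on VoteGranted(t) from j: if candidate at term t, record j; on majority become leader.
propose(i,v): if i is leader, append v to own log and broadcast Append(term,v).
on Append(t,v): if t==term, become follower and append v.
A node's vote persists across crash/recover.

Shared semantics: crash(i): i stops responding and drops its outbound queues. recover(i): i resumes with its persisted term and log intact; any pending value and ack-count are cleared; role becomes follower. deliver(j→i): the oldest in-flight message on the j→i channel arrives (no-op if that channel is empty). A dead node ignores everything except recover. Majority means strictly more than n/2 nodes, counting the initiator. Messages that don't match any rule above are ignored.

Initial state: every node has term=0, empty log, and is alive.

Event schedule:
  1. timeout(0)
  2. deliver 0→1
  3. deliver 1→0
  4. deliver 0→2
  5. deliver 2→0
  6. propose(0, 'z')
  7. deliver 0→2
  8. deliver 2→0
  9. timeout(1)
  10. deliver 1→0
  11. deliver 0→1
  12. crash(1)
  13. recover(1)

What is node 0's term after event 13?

after 1 — timeout(0): n0:cand/t1/[-]
after 2 — deliver 0→1: n1:foll/t1/[-]
after 3 — deliver 1→0: n0:lead/t1/[-]
after 4 — deliver 0→2: n2:foll/t1/[-]
after 5 — deliver 2→0: ·
after 6 — propose(0,'z'): n0:lead/t1/[z]
after 7 — deliver 0→2: n2:foll/t1/[z]
after 8 — deliver 2→0: ·
after 9 — timeout(1): n1:cand/t2/[-]
after 10 — deliver 1→0: n0:foll/t2/[z]
after 11 — deliver 0→1: ·
after 12 — crash(1): n1:✗cand/t2/[-]
after 13 — recover(1): n1:foll/t2/[-]

2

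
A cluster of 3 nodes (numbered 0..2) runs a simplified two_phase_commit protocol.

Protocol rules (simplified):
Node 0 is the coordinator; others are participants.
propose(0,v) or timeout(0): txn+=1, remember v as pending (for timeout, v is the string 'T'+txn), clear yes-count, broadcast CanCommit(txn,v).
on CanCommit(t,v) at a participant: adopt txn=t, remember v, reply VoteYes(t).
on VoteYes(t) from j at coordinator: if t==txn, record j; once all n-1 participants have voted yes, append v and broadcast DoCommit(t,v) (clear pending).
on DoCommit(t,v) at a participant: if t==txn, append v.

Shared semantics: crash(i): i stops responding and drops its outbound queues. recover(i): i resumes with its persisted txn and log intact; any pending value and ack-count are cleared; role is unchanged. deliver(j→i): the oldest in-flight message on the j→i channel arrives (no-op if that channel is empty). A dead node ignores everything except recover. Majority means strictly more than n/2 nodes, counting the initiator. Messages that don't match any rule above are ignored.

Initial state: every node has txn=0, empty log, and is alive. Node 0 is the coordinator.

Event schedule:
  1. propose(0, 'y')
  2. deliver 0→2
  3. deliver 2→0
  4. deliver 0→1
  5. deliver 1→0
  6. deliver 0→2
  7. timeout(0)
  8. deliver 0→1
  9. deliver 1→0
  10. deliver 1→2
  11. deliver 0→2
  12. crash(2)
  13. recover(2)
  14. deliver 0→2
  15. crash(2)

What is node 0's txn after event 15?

[1] propose(0,'y') → N0(coor t1 [-])
[2] deliver 0→2 → N2(part t1 [-])
[3] deliver 2→0 → ∅
[4] deliver 0→1 → N1(part t1 [-])
[5] deliver 1→0 → N0(coor t1 [y])
[6] deliver 0→2 → N2(part t1 [y])
[7] timeout(0) → N0(coor t2 [y])
[8] deliver 0→1 → N1(part t1 [y])
[9] deliver 1→0 → ∅
[10] deliver 1→2 → ∅
[11] deliver 0→2 → N2(part t2 [y])
[12] crash(2) → N2(✗part t2 [y])
[13] recover(2) → N2(part t2 [y])
[14] deliver 0→2 → ∅
[15] crash(2) → N2(✗part t2 [y])

2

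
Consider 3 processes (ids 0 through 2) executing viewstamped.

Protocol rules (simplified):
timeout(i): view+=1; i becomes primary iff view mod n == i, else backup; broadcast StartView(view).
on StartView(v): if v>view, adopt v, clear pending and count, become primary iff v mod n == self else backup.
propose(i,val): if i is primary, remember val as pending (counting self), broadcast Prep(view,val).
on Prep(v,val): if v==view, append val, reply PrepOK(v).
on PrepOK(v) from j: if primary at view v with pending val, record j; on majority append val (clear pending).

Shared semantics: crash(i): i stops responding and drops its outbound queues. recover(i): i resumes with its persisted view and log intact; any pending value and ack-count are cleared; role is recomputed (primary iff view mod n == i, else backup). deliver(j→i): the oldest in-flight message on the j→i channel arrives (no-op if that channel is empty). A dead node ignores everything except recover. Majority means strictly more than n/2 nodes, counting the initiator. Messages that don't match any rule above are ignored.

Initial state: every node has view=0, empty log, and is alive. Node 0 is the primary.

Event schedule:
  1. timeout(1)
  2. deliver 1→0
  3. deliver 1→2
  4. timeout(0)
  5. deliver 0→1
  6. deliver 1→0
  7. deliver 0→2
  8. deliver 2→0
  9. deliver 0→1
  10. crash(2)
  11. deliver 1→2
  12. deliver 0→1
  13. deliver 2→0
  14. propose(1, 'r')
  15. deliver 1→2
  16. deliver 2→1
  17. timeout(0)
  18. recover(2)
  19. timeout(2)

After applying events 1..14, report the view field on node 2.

after 1 — timeout(1): n1:prim/v1/[-]
after 2 — deliver 1→0: n0:back/v1/[-]
after 3 — deliver 1→2: n2:back/v1/[-]
after 4 — timeout(0): n0:back/v2/[-]
after 5 — deliver 0→1: n1:back/v2/[-]
after 6 — deliver 1→0: ·
after 7 — deliver 0→2: n2:prim/v2/[-]
after 8 — deliver 2→0: ·
after 9 — deliver 0→1: ·
after 10 — crash(2): n2:✗prim/v2/[-]
after 11 — deliver 1→2: ·
after 12 — deliver 0→1: ·
after 13 — deliver 2→0: ·
after 14 — propose(1,'r'): ·

2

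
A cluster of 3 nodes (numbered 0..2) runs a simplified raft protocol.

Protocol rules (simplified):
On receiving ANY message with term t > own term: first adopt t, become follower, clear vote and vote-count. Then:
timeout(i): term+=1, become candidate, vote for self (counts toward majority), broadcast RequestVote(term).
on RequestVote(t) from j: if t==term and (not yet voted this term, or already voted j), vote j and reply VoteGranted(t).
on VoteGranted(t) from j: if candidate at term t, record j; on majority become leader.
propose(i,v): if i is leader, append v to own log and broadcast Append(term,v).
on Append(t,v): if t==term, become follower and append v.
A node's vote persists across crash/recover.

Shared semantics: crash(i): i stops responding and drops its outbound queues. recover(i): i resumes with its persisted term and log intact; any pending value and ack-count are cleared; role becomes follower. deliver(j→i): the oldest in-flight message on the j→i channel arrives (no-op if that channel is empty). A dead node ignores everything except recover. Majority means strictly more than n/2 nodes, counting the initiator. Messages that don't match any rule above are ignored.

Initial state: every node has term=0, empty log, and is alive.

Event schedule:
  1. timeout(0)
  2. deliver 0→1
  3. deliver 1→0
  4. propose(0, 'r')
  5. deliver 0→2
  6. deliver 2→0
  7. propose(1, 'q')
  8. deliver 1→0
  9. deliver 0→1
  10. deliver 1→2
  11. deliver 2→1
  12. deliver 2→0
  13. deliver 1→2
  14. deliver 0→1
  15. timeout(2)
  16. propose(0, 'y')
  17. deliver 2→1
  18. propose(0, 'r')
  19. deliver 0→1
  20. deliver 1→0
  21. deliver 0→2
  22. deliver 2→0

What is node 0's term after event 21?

1

1. timeout(0):  <0:cand t1 ->
2. deliver 0→1:  <1:foll t1 ->
3. deliver 1→0:  <0:lead t1 ->
4. propose(0,'r'):  <0:lead t1 r>
5. deliver 0→2:  <2:foll t1 ->
6. deliver 2→0:  nop
7. propose(1,'q'):  nop
8. deliver 1→0:  nop
9. deliver 0→1:  <1:foll t1 r>
10. deliver 1→2:  nop
11. deliver 2→1:  nop
12. deliver 2→0:  nop
13. deliver 1→2:  nop
14. deliver 0→1:  nop
15. timeout(2):  <2:cand t2 ->
16. propose(0,'y'):  <0:lead t1 r,y>
17. deliver 2→1:  <1:foll t2 r>
18. propose(0,'r'):  <0:lead t1 r,y,r>
19. deliver 0→1:  nop
20. deliver 1→0:  nop
21. deliver 0→2:  nop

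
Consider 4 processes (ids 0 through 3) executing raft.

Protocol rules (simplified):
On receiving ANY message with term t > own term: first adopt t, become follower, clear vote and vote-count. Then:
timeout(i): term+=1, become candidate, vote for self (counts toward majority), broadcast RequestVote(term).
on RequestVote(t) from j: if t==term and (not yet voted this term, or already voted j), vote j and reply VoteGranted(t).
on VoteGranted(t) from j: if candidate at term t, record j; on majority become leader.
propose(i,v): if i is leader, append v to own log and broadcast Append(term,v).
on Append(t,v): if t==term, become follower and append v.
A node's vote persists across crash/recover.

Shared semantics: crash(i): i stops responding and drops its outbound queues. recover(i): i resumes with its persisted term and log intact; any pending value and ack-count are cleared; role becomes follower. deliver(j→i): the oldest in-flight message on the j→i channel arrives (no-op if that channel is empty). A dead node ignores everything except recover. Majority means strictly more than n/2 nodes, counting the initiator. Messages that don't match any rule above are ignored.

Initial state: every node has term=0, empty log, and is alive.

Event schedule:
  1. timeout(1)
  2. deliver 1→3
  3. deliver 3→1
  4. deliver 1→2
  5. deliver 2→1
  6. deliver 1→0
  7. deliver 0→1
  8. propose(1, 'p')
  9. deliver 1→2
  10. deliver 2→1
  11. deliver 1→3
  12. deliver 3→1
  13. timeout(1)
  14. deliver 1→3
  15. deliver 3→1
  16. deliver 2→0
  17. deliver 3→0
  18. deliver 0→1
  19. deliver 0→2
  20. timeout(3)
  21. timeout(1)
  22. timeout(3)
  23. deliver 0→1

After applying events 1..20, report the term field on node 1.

step 1 timeout(1): 1={cand,t=1,log=-}
step 2 deliver 1→3: 3={foll,t=1,log=-}
step 3 deliver 3→1: —
step 4 deliver 1→2: 2={foll,t=1,log=-}
step 5 deliver 2→1: 1={lead,t=1,log=-}
step 6 deliver 1→0: 0={foll,t=1,log=-}
step 7 deliver 0→1: —
step 8 propose(1,'p'): 1={lead,t=1,log=p}
step 9 deliver 1→2: 2={foll,t=1,log=p}
step 10 deliver 2→1: —
step 11 deliver 1→3: 3={foll,t=1,log=p}
step 12 deliver 3→1: —
step 13 timeout(1): 1={cand,t=2,log=p}
step 14 deliver 1→3: 3={foll,t=2,log=p}
step 15 deliver 3→1: —
step 16 deliver 2→0: —
step 17 deliver 3→0: —
step 18 deliver 0→1: —
step 19 deliver 0→2: —
step 20 timeout(3): 3={cand,t=3,log=p}

2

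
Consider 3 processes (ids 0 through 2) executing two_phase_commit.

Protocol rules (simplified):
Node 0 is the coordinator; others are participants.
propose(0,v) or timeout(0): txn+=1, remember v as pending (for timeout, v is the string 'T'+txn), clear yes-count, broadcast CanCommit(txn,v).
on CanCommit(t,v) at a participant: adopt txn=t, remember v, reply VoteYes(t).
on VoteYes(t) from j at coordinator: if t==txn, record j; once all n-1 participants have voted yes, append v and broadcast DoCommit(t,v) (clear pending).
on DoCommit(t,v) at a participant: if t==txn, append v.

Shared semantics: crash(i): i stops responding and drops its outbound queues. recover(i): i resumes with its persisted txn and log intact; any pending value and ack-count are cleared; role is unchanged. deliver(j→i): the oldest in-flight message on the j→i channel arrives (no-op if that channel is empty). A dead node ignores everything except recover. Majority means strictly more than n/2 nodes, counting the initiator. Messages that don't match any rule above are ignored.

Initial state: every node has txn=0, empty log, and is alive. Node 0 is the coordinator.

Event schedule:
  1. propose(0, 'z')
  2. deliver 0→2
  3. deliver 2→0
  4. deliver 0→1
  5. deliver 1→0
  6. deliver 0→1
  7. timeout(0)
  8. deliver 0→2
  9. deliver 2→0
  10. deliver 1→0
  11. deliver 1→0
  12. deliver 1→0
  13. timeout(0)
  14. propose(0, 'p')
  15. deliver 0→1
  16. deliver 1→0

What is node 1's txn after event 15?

2

[1] propose(0,'z') → N0(coor t1 [-])
[2] deliver 0→2 → N2(part t1 [-])
[3] deliver 2→0 → ∅
[4] deliver 0→1 → N1(part t1 [-])
[5] deliver 1→0 → N0(coor t1 [z])
[6] deliver 0→1 → N1(part t1 [z])
[7] timeout(0) → N0(coor t2 [z])
[8] deliver 0→2 → N2(part t1 [z])
[9] deliver 2→0 → ∅
[10] deliver 1→0 → ∅
[11] deliver 1→0 → ∅
[12] deliver 1→0 → ∅
[13] timeout(0) → N0(coor t3 [z])
[14] propose(0,'p') → N0(coor t4 [z])
[15] deliver 0→1 → N1(part t2 [z])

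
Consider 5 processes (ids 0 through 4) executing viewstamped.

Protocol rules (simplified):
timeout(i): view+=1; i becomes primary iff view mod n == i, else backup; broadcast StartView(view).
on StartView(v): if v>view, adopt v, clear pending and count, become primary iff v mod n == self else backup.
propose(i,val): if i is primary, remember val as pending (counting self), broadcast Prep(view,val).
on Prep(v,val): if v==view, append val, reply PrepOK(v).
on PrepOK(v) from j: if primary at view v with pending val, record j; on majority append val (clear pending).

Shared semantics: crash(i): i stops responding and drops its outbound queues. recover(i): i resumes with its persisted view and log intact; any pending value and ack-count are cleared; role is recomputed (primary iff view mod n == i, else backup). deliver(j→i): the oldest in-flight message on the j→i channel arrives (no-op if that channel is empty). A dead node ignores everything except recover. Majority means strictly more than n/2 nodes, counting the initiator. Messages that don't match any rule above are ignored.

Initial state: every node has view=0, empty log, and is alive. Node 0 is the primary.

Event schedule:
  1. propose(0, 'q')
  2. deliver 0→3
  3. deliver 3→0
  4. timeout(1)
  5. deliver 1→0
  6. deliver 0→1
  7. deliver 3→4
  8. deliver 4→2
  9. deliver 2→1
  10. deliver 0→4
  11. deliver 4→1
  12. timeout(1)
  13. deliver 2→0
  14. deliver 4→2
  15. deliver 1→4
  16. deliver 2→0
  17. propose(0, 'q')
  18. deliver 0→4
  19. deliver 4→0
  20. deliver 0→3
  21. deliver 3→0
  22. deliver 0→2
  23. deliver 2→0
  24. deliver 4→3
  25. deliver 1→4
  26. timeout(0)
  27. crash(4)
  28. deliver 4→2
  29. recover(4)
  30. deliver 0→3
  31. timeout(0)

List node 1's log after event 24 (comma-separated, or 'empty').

empty

[1] propose(0,'q') → ∅
[2] deliver 0→3 → N3(back v0 [q])
[3] deliver 3→0 → ∅
[4] timeout(1) → N1(prim v1 [-])
[5] deliver 1→0 → N0(back v1 [-])
[6] deliver 0→1 → ∅
[7] deliver 3→4 → ∅
[8] deliver 4→2 → ∅
[9] deliver 2→1 → ∅
[10] deliver 0→4 → N4(back v0 [q])
[11] deliver 4→1 → ∅
[12] timeout(1) → N1(back v2 [-])
[13] deliver 2→0 → ∅
[14] deliver 4→2 → ∅
[15] deliver 1→4 → N4(back v1 [q])
[16] deliver 2→0 → ∅
[17] propose(0,'q') → ∅
[18] deliver 0→4 → ∅
[19] deliver 4→0 → ∅
[20] deliver 0→3 → ∅
[21] deliver 3→0 → ∅
[22] deliver 0→2 → N2(back v0 [q])
[23] deliver 2→0 → ∅
[24] deliver 4→3 → ∅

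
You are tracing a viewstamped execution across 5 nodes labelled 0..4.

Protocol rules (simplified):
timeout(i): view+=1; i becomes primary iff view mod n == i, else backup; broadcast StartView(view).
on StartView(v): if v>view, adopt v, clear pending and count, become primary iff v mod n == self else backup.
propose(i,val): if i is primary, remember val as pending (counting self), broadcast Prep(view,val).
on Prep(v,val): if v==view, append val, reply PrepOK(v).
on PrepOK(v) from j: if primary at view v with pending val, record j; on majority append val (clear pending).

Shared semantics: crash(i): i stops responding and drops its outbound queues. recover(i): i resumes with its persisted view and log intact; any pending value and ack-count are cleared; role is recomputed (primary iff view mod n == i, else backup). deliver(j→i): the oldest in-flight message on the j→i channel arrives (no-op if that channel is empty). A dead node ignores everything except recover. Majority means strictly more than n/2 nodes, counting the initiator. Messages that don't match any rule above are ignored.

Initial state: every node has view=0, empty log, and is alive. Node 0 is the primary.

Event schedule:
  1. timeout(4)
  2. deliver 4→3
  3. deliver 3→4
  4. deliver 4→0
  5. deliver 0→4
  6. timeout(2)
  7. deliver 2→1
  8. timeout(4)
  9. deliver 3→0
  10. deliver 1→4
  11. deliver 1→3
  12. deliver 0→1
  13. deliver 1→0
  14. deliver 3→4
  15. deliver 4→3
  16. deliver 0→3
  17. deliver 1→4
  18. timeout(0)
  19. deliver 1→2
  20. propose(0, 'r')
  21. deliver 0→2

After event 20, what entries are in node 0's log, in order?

after 1 — timeout(4): n4:back/v1/[-]
after 2 — deliver 4→3: n3:back/v1/[-]
after 3 — deliver 3→4: ·
after 4 — deliver 4→0: n0:back/v1/[-]
after 5 — deliver 0→4: ·
after 6 — timeout(2): n2:back/v1/[-]
after 7 — deliver 2→1: n1:prim/v1/[-]
after 8 — timeout(4): n4:back/v2/[-]
after 9 — deliver 3→0: ·
after 10 — deliver 1→4: ·
after 11 — deliver 1→3: ·
after 12 — deliver 0→1: ·
after 13 — deliver 1→0: ·
after 14 — deliver 3→4: ·
after 15 — deliver 4→3: n3:back/v2/[-]
after 16 — deliver 0→3: ·
after 17 — deliver 1→4: ·
after 18 — timeout(0): n0:back/v2/[-]
after 19 — deliver 1→2: ·
after 20 — propose(0,'r'): ·

empty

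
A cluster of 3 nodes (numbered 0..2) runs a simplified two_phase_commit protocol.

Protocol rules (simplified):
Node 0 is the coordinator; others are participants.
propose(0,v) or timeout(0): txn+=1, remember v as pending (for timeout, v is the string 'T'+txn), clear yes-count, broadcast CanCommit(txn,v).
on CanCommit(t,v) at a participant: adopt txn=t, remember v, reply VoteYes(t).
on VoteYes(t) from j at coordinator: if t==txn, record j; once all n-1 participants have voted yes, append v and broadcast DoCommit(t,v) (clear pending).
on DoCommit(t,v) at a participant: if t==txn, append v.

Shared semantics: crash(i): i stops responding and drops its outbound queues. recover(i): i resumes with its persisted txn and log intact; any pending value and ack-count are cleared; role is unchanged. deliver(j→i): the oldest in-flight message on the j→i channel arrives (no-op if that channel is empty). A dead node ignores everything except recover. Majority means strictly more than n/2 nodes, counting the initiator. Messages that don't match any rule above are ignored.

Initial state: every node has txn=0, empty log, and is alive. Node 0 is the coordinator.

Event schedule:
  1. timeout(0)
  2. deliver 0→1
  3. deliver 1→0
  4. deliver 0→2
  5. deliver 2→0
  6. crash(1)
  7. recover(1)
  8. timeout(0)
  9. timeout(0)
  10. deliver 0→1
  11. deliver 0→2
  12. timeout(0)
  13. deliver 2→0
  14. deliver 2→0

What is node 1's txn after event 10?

[1] timeout(0) → N0(coor t1 [-])
[2] deliver 0→1 → N1(part t1 [-])
[3] deliver 1→0 → ∅
[4] deliver 0→2 → N2(part t1 [-])
[5] deliver 2→0 → N0(coor t1 [T1])
[6] crash(1) → N1(✗part t1 [-])
[7] recover(1) → N1(part t1 [-])
[8] timeout(0) → N0(coor t2 [T1])
[9] timeout(0) → N0(coor t3 [T1])
[10] deliver 0→1 → N1(part t1 [T1])

1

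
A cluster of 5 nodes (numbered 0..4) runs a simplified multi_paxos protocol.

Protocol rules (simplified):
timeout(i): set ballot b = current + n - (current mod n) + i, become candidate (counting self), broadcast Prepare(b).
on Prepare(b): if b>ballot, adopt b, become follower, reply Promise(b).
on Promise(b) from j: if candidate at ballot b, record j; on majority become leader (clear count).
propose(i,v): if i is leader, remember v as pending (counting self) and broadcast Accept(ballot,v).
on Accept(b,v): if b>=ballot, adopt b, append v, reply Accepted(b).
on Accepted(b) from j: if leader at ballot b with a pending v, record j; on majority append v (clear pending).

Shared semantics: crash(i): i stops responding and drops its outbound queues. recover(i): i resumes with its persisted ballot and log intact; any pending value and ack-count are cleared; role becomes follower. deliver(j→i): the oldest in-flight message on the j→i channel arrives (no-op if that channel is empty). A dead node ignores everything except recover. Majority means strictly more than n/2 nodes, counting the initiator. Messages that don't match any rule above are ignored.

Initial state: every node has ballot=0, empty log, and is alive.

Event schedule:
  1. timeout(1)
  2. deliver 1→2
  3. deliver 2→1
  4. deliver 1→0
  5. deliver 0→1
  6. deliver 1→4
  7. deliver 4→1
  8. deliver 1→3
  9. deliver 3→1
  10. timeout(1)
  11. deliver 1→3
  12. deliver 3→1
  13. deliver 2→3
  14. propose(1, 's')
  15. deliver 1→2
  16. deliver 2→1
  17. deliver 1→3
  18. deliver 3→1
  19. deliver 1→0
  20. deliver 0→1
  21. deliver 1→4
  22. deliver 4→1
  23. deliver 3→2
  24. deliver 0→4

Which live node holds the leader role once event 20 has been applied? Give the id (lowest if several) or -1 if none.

1. timeout(1):  <1:cand b6 ->
2. deliver 1→2:  <2:foll b6 ->
3. deliver 2→1:  nop
4. deliver 1→0:  <0:foll b6 ->
5. deliver 0→1:  <1:lead b6 ->
6. deliver 1→4:  <4:foll b6 ->
7. deliver 4→1:  nop
8. deliver 1→3:  <3:foll b6 ->
9. deliver 3→1:  nop
10. timeout(1):  <1:cand b11 ->
11. deliver 1→3:  <3:foll b11 ->
12. deliver 3→1:  nop
13. deliver 2→3:  nop
14. propose(1,'s'):  nop
15. deliver 1→2:  <2:foll b11 ->
16. deliver 2→1:  <1:lead b11 ->
17. deliver 1→3:  nop
18. deliver 3→1:  nop
19. deliver 1→0:  <0:foll b11 ->
20. deliver 0→1:  nop

1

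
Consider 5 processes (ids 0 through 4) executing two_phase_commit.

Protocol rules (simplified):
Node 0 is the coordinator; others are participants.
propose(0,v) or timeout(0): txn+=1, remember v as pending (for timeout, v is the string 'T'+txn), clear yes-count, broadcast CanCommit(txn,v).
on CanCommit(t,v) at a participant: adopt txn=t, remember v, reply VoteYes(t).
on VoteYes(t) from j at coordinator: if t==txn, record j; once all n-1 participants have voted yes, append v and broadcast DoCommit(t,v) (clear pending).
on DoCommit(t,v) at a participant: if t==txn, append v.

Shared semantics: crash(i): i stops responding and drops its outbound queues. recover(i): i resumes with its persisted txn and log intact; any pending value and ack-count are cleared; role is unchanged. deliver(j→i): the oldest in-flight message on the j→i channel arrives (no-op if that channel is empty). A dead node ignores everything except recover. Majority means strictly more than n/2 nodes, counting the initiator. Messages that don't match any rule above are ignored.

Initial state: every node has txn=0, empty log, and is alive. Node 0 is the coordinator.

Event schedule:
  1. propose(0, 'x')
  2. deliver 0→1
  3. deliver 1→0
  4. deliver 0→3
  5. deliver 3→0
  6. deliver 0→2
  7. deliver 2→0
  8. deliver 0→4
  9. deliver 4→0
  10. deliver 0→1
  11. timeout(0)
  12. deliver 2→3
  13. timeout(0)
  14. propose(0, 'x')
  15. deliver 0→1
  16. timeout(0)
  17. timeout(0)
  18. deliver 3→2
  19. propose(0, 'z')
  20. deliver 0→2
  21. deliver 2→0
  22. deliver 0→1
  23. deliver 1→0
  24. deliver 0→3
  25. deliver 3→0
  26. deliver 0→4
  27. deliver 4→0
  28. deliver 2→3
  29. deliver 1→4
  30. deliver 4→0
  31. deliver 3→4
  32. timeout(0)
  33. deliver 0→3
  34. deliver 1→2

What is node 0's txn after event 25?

7

step 1 propose(0,'x'): 0={coor,t=1,log=-}
step 2 deliver 0→1: 1={part,t=1,log=-}
step 3 deliver 1→0: —
step 4 deliver 0→3: 3={part,t=1,log=-}
step 5 deliver 3→0: —
step 6 deliver 0→2: 2={part,t=1,log=-}
step 7 deliver 2→0: —
step 8 deliver 0→4: 4={part,t=1,log=-}
step 9 deliver 4→0: 0={coor,t=1,log=x}
step 10 deliver 0→1: 1={part,t=1,log=x}
step 11 timeout(0): 0={coor,t=2,log=x}
step 12 deliver 2→3: —
step 13 timeout(0): 0={coor,t=3,log=x}
step 14 propose(0,'x'): 0={coor,t=4,log=x}
step 15 deliver 0→1: 1={part,t=2,log=x}
step 16 timeout(0): 0={coor,t=5,log=x}
step 17 timeout(0): 0={coor,t=6,log=x}
step 18 deliver 3→2: —
step 19 propose(0,'z'): 0={coor,t=7,log=x}
step 20 deliver 0→2: 2={part,t=1,log=x}
step 21 deliver 2→0: —
step 22 deliver 0→1: 1={part,t=3,log=x}
step 23 deliver 1→0: —
step 24 deliver 0→3: 3={part,t=1,log=x}
step 25 deliver 3→0: —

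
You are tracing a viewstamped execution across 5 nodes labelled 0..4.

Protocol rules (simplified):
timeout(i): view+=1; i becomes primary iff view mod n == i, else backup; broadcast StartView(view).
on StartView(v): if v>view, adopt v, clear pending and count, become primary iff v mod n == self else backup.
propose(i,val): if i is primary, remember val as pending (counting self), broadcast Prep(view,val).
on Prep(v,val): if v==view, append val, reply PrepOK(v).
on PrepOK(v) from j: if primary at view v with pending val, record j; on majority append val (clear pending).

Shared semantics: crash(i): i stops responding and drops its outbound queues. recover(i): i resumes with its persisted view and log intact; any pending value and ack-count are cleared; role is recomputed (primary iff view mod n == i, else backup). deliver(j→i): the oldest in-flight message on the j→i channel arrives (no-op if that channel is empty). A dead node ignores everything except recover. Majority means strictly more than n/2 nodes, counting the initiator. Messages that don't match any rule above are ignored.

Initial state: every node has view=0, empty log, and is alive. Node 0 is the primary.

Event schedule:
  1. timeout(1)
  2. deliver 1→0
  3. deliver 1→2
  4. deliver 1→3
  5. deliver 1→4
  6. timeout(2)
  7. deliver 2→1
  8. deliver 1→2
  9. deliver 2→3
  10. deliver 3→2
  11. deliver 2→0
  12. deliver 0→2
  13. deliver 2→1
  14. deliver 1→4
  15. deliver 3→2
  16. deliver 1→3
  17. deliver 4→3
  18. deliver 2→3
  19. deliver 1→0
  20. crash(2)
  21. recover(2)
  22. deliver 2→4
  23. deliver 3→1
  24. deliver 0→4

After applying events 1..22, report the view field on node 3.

after 1 — timeout(1): n1:prim/v1/[-]
after 2 — deliver 1→0: n0:back/v1/[-]
after 3 — deliver 1→2: n2:back/v1/[-]
after 4 — deliver 1→3: n3:back/v1/[-]
after 5 — deliver 1→4: n4:back/v1/[-]
after 6 — timeout(2): n2:prim/v2/[-]
after 7 — deliver 2→1: n1:back/v2/[-]
after 8 — deliver 1→2: ·
after 9 — deliver 2→3: n3:back/v2/[-]
after 10 — deliver 3→2: ·
after 11 — deliver 2→0: n0:back/v2/[-]
after 12 — deliver 0→2: ·
after 13 — deliver 2→1: ·
after 14 — deliver 1→4: ·
after 15 — deliver 3→2: ·
after 16 — deliver 1→3: ·
after 17 — deliver 4→3: ·
after 18 — deliver 2→3: ·
after 19 — deliver 1→0: ·
after 20 — crash(2): n2:✗prim/v2/[-]
after 21 — recover(2): n2:prim/v2/[-]
after 22 — deliver 2→4: ·

2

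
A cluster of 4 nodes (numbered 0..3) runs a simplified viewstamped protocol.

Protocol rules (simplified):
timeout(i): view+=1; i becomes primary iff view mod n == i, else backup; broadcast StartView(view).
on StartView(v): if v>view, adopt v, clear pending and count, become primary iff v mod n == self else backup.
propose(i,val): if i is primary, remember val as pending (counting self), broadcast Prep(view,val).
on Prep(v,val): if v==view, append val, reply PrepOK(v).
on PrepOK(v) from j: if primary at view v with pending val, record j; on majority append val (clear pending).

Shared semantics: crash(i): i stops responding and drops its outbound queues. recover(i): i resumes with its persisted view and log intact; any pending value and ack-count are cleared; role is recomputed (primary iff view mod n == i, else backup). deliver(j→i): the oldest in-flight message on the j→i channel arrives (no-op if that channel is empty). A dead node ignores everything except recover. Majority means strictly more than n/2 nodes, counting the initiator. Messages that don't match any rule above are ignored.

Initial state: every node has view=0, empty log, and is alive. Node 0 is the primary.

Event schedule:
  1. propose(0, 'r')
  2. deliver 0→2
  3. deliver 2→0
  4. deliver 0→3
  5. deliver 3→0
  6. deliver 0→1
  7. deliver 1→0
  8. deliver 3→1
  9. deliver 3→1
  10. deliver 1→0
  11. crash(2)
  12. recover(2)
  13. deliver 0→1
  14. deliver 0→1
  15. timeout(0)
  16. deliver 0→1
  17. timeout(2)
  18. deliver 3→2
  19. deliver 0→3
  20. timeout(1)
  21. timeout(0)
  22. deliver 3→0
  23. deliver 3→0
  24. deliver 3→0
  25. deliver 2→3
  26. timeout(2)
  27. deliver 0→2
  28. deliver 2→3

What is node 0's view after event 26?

step 1 propose(0,'r'): —
step 2 deliver 0→2: 2={back,v=0,log=r}
step 3 deliver 2→0: —
step 4 deliver 0→3: 3={back,v=0,log=r}
step 5 deliver 3→0: 0={prim,v=0,log=r}
step 6 deliver 0→1: 1={back,v=0,log=r}
step 7 deliver 1→0: —
step 8 deliver 3→1: —
step 9 deliver 3→1: —
step 10 deliver 1→0: —
step 11 crash(2): 2={✗back,v=0,log=r}
step 12 recover(2): 2={back,v=0,log=r}
step 13 deliver 0→1: —
step 14 deliver 0→1: —
step 15 timeout(0): 0={back,v=1,log=r}
step 16 deliver 0→1: 1={prim,v=1,log=r}
step 17 timeout(2): 2={back,v=1,log=r}
step 18 deliver 3→2: —
step 19 deliver 0→3: 3={back,v=1,log=r}
step 20 timeout(1): 1={back,v=2,log=r}
step 21 timeout(0): 0={back,v=2,log=r}
step 22 deliver 3→0: —
step 23 deliver 3→0: —
step 24 deliver 3→0: —
step 25 deliver 2→3: —
step 26 timeout(2): 2={prim,v=2,log=r}

2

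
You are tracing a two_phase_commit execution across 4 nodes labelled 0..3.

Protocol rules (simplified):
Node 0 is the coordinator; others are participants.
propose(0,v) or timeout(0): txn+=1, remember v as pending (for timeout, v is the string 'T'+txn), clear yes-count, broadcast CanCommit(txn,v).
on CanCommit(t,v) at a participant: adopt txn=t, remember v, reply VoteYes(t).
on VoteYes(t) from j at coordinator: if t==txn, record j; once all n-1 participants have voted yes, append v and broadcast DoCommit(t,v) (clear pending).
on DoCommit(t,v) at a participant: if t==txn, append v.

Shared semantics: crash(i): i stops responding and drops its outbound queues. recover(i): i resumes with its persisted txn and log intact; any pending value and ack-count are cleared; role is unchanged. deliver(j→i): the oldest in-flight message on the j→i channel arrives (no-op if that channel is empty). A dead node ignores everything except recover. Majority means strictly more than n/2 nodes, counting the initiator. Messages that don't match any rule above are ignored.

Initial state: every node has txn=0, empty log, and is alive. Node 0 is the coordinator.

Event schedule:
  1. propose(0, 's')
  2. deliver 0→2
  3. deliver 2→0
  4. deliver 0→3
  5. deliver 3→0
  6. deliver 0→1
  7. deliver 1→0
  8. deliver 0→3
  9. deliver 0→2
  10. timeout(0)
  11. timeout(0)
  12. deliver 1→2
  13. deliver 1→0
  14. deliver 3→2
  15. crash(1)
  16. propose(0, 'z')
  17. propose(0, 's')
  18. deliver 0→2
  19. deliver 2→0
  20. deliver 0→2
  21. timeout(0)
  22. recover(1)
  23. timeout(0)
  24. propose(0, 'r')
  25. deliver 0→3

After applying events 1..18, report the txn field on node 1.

1

e1 propose(0,'s'): 0[coor,t=1,-]
e2 deliver 0→2: 2[part,t=1,-]
e3 deliver 2→0: ·
e4 deliver 0→3: 3[part,t=1,-]
e5 deliver 3→0: ·
e6 deliver 0→1: 1[part,t=1,-]
e7 deliver 1→0: 0[coor,t=1,s]
e8 deliver 0→3: 3[part,t=1,s]
e9 deliver 0→2: 2[part,t=1,s]
e10 timeout(0): 0[coor,t=2,s]
e11 timeout(0): 0[coor,t=3,s]
e12 deliver 1→2: ·
e13 deliver 1→0: ·
e14 deliver 3→2: ·
e15 crash(1): 1[✗part,t=1,-]
e16 propose(0,'z'): 0[coor,t=4,s]
e17 propose(0,'s'): 0[coor,t=5,s]
e18 deliver 0→2: 2[part,t=2,s]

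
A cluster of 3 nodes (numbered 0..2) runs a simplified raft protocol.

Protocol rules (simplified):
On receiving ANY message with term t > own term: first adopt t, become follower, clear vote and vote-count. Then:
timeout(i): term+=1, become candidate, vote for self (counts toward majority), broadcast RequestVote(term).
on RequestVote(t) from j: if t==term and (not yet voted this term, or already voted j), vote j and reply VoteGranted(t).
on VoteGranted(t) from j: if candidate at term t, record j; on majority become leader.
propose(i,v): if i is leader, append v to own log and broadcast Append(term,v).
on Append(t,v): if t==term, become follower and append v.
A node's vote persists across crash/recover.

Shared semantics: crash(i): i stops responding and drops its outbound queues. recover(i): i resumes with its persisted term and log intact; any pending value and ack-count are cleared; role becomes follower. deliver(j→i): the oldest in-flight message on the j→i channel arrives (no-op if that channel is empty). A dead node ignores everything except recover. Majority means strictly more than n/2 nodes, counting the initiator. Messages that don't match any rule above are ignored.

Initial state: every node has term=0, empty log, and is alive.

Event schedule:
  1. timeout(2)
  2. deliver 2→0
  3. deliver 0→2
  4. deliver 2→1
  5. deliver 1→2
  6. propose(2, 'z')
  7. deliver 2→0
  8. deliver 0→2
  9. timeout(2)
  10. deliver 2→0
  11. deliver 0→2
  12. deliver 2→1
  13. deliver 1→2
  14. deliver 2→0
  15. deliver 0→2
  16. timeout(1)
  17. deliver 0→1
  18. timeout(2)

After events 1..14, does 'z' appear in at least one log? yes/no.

[1] timeout(2) → N2(cand t1 [-])
[2] deliver 2→0 → N0(foll t1 [-])
[3] deliver 0→2 → N2(lead t1 [-])
[4] deliver 2→1 → N1(foll t1 [-])
[5] deliver 1→2 → ∅
[6] propose(2,'z') → N2(lead t1 [z])
[7] deliver 2→0 → N0(foll t1 [z])
[8] deliver 0→2 → ∅
[9] timeout(2) → N2(cand t2 [z])
[10] deliver 2→0 → N0(foll t2 [z])
[11] deliver 0→2 → N2(lead t2 [z])
[12] deliver 2→1 → N1(foll t1 [z])
[13] deliver 1→2 → ∅
[14] deliver 2→0 → ∅

yes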